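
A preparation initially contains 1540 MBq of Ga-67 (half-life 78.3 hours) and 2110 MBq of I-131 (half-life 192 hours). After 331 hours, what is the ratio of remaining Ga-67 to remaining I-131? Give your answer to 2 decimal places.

Ga-67: 1540 × (1/2)^(331/78.3) = 1540 × (1/2)^4.2273 ≈ 82.218 MBq.
I-131: 2110 × (1/2)^(331/192) = 2110 × (1/2)^1.724 ≈ 638.73 MBq.
Ratio ≈ 82.218 / 638.73 ≈ 0.12872.

0.13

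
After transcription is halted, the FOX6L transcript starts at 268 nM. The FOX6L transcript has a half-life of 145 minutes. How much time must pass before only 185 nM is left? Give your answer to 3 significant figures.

77.5 minutes

Fraction remaining = 185/268 ≈ 0.6903.
n = log₂(268/185) = ln(1.4486)/ln 2 ≈ 0.53471 half-lives.
t = n × t½ = 0.53471 × 145 ≈ 77.533 minutes.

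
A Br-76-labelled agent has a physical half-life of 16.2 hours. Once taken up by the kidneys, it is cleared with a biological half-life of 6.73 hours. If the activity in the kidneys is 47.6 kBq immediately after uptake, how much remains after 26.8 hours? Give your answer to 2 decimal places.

1/t_eff = 1/t_phys + 1/t_biol = 1/16.2 + 1/6.73 = 0.21032 per hour.
t_eff = 16.2 × 6.73 / (16.2 + 6.73) ≈ 4.7547 hours.
Remaining = 47.6 × (1/2)^(26.8/4.7547) = 47.6 × (1/2)^5.6365 ≈ 0.95687 kBq.

0.96 kBq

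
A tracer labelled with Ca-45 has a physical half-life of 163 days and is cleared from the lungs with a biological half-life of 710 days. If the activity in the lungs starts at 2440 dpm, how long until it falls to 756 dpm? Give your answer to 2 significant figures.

220 days

1/t_eff = 1/t_phys + 1/t_biol = 1/163 + 1/710 = 0.0075434 per day.
t_eff = 163 × 710 / (163 + 710) ≈ 132.57 days.
n = log₂(2440/756) ≈ 1.6904; t = 1.6904 × 132.57 ≈ 224.09 days.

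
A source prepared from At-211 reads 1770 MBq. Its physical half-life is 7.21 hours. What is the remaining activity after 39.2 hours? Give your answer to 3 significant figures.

Number of half-lives: n = 39.2/7.21 ≈ 5.4369.
Remaining = 1770 × (1/2)^5.4369 = 1770 × 0.023085 ≈ 40.861 MBq.

40.9 MBq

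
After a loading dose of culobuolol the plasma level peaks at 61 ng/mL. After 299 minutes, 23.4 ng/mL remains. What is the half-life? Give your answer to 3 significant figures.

A/A₀ = 23.4/61 ≈ 0.38361.
n = log₂(2.6068) ≈ 1.3823 half-lives elapsed in 299 minutes.
t½ = 299/1.3823 ≈ 216.31 minutes.

216 minutes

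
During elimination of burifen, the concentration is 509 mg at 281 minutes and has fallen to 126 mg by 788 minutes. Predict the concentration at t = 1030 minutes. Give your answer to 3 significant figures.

64.7 mg

Over Δt = 788 − 281 = 507 minutes, the level fell by a factor of 509/126 ≈ 4.0397.
n = log₂(4.0397) ≈ 2.0142 half-lives, so t½ = 507/2.0142 ≈ 251.71 minutes.
From t = 788 to t = 1030: 126 × (1/2)^((1030−788)/251.71) ≈ 64.707 mg.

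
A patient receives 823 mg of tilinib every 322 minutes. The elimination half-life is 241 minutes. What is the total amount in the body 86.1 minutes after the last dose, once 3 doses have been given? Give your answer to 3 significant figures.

The 3 doses were given 730.1, 408.1, 86.1 minutes ago.
Total = 823·(1/2)^(730.1/241) + 823·(1/2)^(408.1/241) + 823·(1/2)^(86.1/241)
      = 100.8 + 254.48 + 642.47 ≈ 997.74 mg.

998 mg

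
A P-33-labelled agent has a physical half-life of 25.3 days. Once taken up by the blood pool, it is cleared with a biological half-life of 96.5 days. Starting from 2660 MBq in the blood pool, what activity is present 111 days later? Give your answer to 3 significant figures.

1/t_eff = 1/t_phys + 1/t_biol = 1/25.3 + 1/96.5 = 0.049888 per day.
t_eff = 25.3 × 96.5 / (25.3 + 96.5) ≈ 20.045 days.
Remaining = 2660 × (1/2)^(111/20.045) = 2660 × (1/2)^5.5376 ≈ 57.266 MBq.

57.3 MBq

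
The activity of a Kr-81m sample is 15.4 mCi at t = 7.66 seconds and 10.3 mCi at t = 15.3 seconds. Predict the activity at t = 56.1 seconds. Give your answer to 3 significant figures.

Over Δt = 15.3 − 7.66 = 7.64 seconds, the level fell by a factor of 15.4/10.3 ≈ 1.4951.
n = log₂(1.4951) ≈ 0.58029 half-lives, so t½ = 7.64/0.58029 ≈ 13.166 seconds.
From t = 15.3 to t = 56.1: 10.3 × (1/2)^((56.1−15.3)/13.166) ≈ 1.2022 mCi.

1.20 mCi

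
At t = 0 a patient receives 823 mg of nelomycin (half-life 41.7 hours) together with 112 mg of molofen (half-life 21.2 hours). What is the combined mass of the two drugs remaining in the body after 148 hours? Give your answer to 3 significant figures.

71.2 mg

nelomycin: 823 × (1/2)^(148/41.7) = 823 × (1/2)^3.5492 ≈ 70.307 mg.
molofen: 112 × (1/2)^(148/21.2) = 112 × (1/2)^6.9811 ≈ 0.88652 mg.
Total = 70.307 + 0.88652 ≈ 71.193 mg.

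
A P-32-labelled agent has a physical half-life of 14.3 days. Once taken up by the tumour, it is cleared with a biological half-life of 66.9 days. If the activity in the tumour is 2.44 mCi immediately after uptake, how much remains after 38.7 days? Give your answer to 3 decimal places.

1/t_eff = 1/t_phys + 1/t_biol = 1/14.3 + 1/66.9 = 0.084878 per day.
t_eff = 14.3 × 66.9 / (14.3 + 66.9) ≈ 11.782 days.
Remaining = 2.44 × (1/2)^(38.7/11.782) = 2.44 × (1/2)^3.2848 ≈ 0.25037 mCi.

0.250 mCi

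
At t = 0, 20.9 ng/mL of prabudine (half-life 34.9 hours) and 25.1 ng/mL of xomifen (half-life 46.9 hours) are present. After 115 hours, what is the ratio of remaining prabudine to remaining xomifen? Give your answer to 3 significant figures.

0.464

prabudine: 20.9 × (1/2)^(115/34.9) = 20.9 × (1/2)^3.2951 ≈ 2.1292 ng/mL.
xomifen: 25.1 × (1/2)^(115/46.9) = 25.1 × (1/2)^2.452 ≈ 4.5871 ng/mL.
Ratio ≈ 2.1292 / 4.5871 ≈ 0.46417.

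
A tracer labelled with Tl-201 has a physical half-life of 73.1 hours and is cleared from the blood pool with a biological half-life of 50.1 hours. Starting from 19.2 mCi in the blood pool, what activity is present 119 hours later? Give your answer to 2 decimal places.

1.20 mCi

1/t_eff = 1/t_phys + 1/t_biol = 1/73.1 + 1/50.1 = 0.03364 per hour.
t_eff = 73.1 × 50.1 / (73.1 + 50.1) ≈ 29.727 hours.
Remaining = 19.2 × (1/2)^(119/29.727) = 19.2 × (1/2)^4.0032 ≈ 1.1974 mCi.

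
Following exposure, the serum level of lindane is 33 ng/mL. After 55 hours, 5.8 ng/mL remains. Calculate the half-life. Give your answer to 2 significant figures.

22 hours

A/A₀ = 5.8/33 ≈ 0.17576.
n = log₂(5.6897) ≈ 2.5083 half-lives elapsed in 55 hours.
t½ = 55/2.5083 ≈ 21.927 hours.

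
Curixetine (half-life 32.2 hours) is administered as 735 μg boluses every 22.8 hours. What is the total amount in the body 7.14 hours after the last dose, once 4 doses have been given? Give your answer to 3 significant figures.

The 4 doses were given 75.54, 52.74, 29.94, 7.14 hours ago.
Total = 735·(1/2)^(75.54/32.2) + 735·(1/2)^(52.74/32.2) + 735·(1/2)^(29.94/32.2) + 735·(1/2)^(7.14/32.2)
      = 144.57 + 236.17 + 385.82 + 630.29 ≈ 1396.9 μg.

1400 μg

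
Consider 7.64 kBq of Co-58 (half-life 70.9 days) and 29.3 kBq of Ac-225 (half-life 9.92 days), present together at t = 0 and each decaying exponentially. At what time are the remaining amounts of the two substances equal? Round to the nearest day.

Set 7.64·(1/2)^(t/70.9) = 29.3·(1/2)^(t/9.92).
Taking log₂: log₂(7.64/29.3) = t·(1/70.9 − 1/9.92).
log₂(0.26075) = -1.9393; 1/70.9 − 1/9.92 = -0.086702.
t = -1.9393 / -0.086702 ≈ 22.367 days.

22 days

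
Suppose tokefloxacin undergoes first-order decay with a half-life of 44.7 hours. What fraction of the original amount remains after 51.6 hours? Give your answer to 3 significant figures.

n = 51.6/44.7 ≈ 1.1544 half-lives.
Fraction remaining = (1/2)^1.1544 ≈ 0.44926.

0.449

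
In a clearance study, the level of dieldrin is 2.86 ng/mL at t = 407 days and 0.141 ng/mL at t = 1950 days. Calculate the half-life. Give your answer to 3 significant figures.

Over Δt = 1950 − 407 = 1543 days, the level fell by a factor of 2.86/0.141 ≈ 20.284.
n = log₂(20.284) ≈ 4.3422 half-lives, so t½ = 1543/4.3422 ≈ 355.35 days.

355 days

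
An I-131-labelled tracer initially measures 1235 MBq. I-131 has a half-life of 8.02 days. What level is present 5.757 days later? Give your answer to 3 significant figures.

751 MBq

Number of half-lives: n = 5.757/8.02 ≈ 0.71783.
Remaining = 1235 × (1/2)^0.71783 = 1235 × 0.60801 ≈ 750.89 MBq.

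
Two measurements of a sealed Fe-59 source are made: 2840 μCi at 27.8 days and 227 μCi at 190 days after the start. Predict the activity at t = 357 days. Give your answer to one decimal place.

Over Δt = 190 − 27.8 = 162.2 days, the level fell by a factor of 2840/227 ≈ 12.511.
n = log₂(12.511) ≈ 3.6451 half-lives, so t½ = 162.2/3.6451 ≈ 44.498 days.
From t = 190 to t = 357: 227 × (1/2)^((357−190)/44.498) ≈ 16.837 μCi.

16.8 μCi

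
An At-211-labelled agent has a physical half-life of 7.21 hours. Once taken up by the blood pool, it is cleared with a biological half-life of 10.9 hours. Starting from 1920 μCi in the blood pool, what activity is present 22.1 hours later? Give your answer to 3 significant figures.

1/t_eff = 1/t_phys + 1/t_biol = 1/7.21 + 1/10.9 = 0.23044 per hour.
t_eff = 7.21 × 10.9 / (7.21 + 10.9) ≈ 4.3395 hours.
Remaining = 1920 × (1/2)^(22.1/4.3395) = 1920 × (1/2)^5.0927 ≈ 56.266 μCi.

56.3 μCi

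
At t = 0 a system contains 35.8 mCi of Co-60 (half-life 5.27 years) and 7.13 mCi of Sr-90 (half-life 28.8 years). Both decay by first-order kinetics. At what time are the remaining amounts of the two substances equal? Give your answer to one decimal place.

15.0 years

Set 35.8·(1/2)^(t/5.27) = 7.13·(1/2)^(t/28.8).
Taking log₂: log₂(35.8/7.13) = t·(1/5.27 − 1/28.8).
log₂(5.021) = 2.328; 1/5.27 − 1/28.8 = 0.15503.
t = 2.328 / 0.15503 ≈ 15.016 years.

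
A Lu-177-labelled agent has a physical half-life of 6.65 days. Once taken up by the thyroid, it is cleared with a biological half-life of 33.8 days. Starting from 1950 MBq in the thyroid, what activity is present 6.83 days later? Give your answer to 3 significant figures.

832 MBq

1/t_eff = 1/t_phys + 1/t_biol = 1/6.65 + 1/33.8 = 0.17996 per day.
t_eff = 6.65 × 33.8 / (6.65 + 33.8) ≈ 5.5567 days.
Remaining = 1950 × (1/2)^(6.83/5.5567) = 1950 × (1/2)^1.2291 ≈ 831.82 MBq.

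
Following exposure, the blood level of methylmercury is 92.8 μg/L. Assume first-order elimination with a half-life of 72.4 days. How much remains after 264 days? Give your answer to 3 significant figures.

7.41 μg/L

Number of half-lives: n = 264/72.4 ≈ 3.6464.
Remaining = 92.8 × (1/2)^3.6464 = 92.8 × 0.079859 ≈ 7.4109 μg/L.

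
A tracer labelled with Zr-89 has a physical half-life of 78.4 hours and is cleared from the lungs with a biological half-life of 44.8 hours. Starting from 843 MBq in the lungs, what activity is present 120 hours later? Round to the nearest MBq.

1/t_eff = 1/t_phys + 1/t_biol = 1/78.4 + 1/44.8 = 0.035077 per hour.
t_eff = 78.4 × 44.8 / (78.4 + 44.8) ≈ 28.509 hours.
Remaining = 843 × (1/2)^(120/28.509) = 843 × (1/2)^4.2092 ≈ 45.576 MBq.

46 MBq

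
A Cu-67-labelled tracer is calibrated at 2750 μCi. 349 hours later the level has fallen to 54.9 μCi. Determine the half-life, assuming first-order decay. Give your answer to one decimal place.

A/A₀ = 54.9/2750 ≈ 0.019964.
n = log₂(50.091) ≈ 5.6465 half-lives elapsed in 349 hours.
t½ = 349/5.6465 ≈ 61.808 hours.

61.8 hours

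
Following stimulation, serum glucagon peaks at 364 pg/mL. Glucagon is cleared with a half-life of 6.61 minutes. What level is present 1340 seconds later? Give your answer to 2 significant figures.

Convert the elapsed time: 1340 seconds = 22.3333 minutes.
Number of half-lives: n = 22.3333/6.61 ≈ 3.3787.
Remaining = 364 × (1/2)^3.3787 = 364 × 0.09614 ≈ 34.995 pg/mL.

35 pg/mL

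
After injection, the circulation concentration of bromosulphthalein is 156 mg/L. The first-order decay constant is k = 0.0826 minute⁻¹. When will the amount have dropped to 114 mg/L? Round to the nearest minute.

t½ = ln 2 / k = 0.69315 / 0.0826 ≈ 8.3916 minutes.
Fraction remaining = 114/156 ≈ 0.73077.
n = log₂(156/114) = ln(1.3684)/ln 2 ≈ 0.45251 half-lives.
t = n × t½ = 0.45251 × 8.3916 ≈ 3.7973 minutes.

4 minutes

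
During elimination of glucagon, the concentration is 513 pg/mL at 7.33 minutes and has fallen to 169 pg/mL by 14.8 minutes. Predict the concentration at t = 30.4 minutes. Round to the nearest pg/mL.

17 pg/mL

Over Δt = 14.8 − 7.33 = 7.47 minutes, the level fell by a factor of 513/169 ≈ 3.0355.
n = log₂(3.0355) ≈ 1.6019 half-lives, so t½ = 7.47/1.6019 ≈ 4.6631 minutes.
From t = 14.8 to t = 30.4: 169 × (1/2)^((30.4−14.8)/4.6631) ≈ 16.627 pg/mL.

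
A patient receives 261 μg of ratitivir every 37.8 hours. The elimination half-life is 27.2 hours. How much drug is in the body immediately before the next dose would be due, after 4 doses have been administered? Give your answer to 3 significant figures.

158 μg

The 4 doses were given 151.2, 113.4, 75.6, 37.8 hours ago.
Total = 261·(1/2)^(151.2/27.2) + 261·(1/2)^(113.4/27.2) + 261·(1/2)^(75.6/27.2) + 261·(1/2)^(37.8/27.2)
      = 5.5369 + 14.508 + 38.015 + 99.609 ≈ 157.67 μg.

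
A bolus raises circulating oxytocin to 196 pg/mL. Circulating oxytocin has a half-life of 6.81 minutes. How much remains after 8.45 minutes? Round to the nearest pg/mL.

Number of half-lives: n = 8.45/6.81 ≈ 1.2408.
Remaining = 196 × (1/2)^1.2408 = 196 × 0.42313 ≈ 82.934 pg/mL.

83 pg/mL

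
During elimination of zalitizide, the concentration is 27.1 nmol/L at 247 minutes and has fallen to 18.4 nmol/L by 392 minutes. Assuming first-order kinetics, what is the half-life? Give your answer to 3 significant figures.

Over Δt = 392 − 247 = 145 minutes, the level fell by a factor of 27.1/18.4 ≈ 1.4728.
n = log₂(1.4728) ≈ 0.55859 half-lives, so t½ = 145/0.55859 ≈ 259.58 minutes.

260 minutes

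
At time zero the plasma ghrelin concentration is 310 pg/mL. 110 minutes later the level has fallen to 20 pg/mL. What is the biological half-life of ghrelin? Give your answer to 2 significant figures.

28 minutes

A/A₀ = 20/310 ≈ 0.064516.
n = log₂(15.5) ≈ 3.9542 half-lives elapsed in 110 minutes.
t½ = 110/3.9542 ≈ 27.819 minutes.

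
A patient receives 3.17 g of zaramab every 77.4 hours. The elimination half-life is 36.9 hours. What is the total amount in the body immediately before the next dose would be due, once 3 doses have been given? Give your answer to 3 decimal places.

The 3 doses were given 232.2, 154.8, 77.4 hours ago.
Total = 3.17·(1/2)^(232.2/36.9) + 3.17·(1/2)^(154.8/36.9) + 3.17·(1/2)^(77.4/36.9)
      = 0.040436 + 0.17306 + 0.74068 ≈ 0.95418 g.

0.954 g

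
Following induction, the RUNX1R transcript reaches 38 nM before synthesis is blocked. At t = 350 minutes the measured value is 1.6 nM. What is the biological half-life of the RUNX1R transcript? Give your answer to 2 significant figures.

77 minutes

A/A₀ = 1.6/38 ≈ 0.042105.
n = log₂(23.75) ≈ 4.5699 half-lives elapsed in 350 minutes.
t½ = 350/4.5699 ≈ 76.589 minutes.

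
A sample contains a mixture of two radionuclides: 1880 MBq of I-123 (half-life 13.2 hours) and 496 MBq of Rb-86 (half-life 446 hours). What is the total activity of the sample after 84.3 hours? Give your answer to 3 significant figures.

I-123: 1880 × (1/2)^(84.3/13.2) = 1880 × (1/2)^6.3864 ≈ 22.474 MBq.
Rb-86: 496 × (1/2)^(84.3/446) = 496 × (1/2)^0.18901 ≈ 435.09 MBq.
Total = 22.474 + 435.09 ≈ 457.57 MBq.

458 MBq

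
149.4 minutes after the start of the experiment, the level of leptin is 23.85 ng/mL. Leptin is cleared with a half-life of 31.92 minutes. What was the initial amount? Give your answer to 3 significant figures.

612 ng/mL

Number of half-lives elapsed: n = 149.4/31.92 ≈ 4.6805.
A₀ = A × 2^n = 23.85 × 2^4.6805 = 23.85 × 25.642 ≈ 611.57 ng/mL.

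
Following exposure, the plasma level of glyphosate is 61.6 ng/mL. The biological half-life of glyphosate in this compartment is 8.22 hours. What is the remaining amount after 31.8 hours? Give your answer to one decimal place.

4.2 ng/mL

Number of half-lives: n = 31.8/8.22 ≈ 3.8686.
Remaining = 61.6 × (1/2)^3.8686 = 61.6 × 0.068459 ≈ 4.2171 ng/mL.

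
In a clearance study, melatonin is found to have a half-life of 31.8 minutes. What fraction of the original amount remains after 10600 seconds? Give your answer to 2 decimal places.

0.02

10600 seconds = 176.667 minutes.
n = 176.667/31.8 ≈ 5.5556 half-lives.
Fraction remaining = (1/2)^5.5556 ≈ 0.021262.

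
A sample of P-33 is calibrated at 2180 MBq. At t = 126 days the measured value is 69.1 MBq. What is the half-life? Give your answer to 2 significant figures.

25 days

A/A₀ = 69.1/2180 ≈ 0.031697.
n = log₂(31.548) ≈ 4.9795 half-lives elapsed in 126 days.
t½ = 126/4.9795 ≈ 25.304 days.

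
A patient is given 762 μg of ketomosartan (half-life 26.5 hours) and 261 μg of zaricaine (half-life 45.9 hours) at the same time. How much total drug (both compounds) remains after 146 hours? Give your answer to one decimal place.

45.5 μg

ketomosartan: 762 × (1/2)^(146/26.5) = 762 × (1/2)^5.5094 ≈ 16.728 μg.
zaricaine: 261 × (1/2)^(146/45.9) = 261 × (1/2)^3.1808 ≈ 28.782 μg.
Total = 16.728 + 28.782 ≈ 45.51 μg.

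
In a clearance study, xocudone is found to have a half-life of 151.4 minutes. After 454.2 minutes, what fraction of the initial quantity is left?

n = 454.2/151.4 ≈ 3 half-lives.
Fraction remaining = (1/2)^3 ≈ 0.125.

0.125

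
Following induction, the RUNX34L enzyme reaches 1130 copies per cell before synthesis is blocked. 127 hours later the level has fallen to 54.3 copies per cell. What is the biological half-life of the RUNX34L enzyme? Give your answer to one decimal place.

29.0 hours

A/A₀ = 54.3/1130 ≈ 0.048053.
n = log₂(20.81) ≈ 4.3792 half-lives elapsed in 127 hours.
t½ = 127/4.3792 ≈ 29.001 hours.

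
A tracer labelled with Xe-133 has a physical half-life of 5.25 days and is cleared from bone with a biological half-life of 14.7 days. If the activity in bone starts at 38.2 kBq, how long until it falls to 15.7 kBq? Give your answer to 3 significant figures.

1/t_eff = 1/t_phys + 1/t_biol = 1/5.25 + 1/14.7 = 0.2585 per day.
t_eff = 5.25 × 14.7 / (5.25 + 14.7) ≈ 3.8684 days.
n = log₂(38.2/15.7) ≈ 1.2828; t = 1.2828 × 3.8684 ≈ 4.9624 days.

4.96 days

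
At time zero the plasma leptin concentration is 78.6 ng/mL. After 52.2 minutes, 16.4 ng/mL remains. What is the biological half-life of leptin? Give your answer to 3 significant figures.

23.1 minutes

A/A₀ = 16.4/78.6 ≈ 0.20865.
n = log₂(4.7927) ≈ 2.2608 half-lives elapsed in 52.2 minutes.
t½ = 52.2/2.2608 ≈ 23.089 minutes.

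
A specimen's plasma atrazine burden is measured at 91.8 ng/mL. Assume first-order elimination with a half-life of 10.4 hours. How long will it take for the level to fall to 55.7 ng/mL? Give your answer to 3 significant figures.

Fraction remaining = 55.7/91.8 ≈ 0.60675.
n = log₂(91.8/55.7) = ln(1.6481)/ln 2 ≈ 0.72082 half-lives.
t = n × t½ = 0.72082 × 10.4 ≈ 7.4965 hours.

7.50 hours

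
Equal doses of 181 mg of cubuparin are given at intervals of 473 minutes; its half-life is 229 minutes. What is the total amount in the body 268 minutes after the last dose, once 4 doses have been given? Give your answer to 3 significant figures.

105 mg

The 4 doses were given 1687, 1214, 741, 268 minutes ago.
Total = 181·(1/2)^(1687/229) + 181·(1/2)^(1214/229) + 181·(1/2)^(741/229) + 181·(1/2)^(268/229)
      = 1.0966 + 4.5901 + 19.213 + 80.423 ≈ 105.32 mg.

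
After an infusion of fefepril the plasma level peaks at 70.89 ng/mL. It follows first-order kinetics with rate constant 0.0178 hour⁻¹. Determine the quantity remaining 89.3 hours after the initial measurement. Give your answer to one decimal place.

t½ = ln 2 / λ = 0.69315 / 0.0178 ≈ 38.941 hours.
Number of half-lives: n = 89.3/38.941 ≈ 2.2932.
Remaining = 70.89 × (1/2)^2.2932 = 70.89 × 0.20402 ≈ 14.463 ng/mL.

14.5 ng/mL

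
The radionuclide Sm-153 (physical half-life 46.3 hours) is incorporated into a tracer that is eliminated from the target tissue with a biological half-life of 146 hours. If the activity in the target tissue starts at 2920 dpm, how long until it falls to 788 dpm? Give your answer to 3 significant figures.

66.4 hours

1/t_eff = 1/t_phys + 1/t_biol = 1/46.3 + 1/146 = 0.028448 per hour.
t_eff = 46.3 × 146 / (46.3 + 146) ≈ 35.152 hours.
n = log₂(2920/788) ≈ 1.8897; t = 1.8897 × 35.152 ≈ 66.427 hours.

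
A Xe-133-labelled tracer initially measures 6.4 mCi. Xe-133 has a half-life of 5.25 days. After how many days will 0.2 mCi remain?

0.2/6.4 = 1/32, so 5 half-lives have elapsed.
t = 5 × 5.25 = 26.25 days.

26.25 days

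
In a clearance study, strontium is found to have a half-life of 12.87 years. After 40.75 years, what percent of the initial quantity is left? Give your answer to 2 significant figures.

n = 40.75/12.87 ≈ 3.1663 half-lives.
Fraction remaining = (1/2)^3.1663 ≈ 0.11139, i.e. 11.139%.

11%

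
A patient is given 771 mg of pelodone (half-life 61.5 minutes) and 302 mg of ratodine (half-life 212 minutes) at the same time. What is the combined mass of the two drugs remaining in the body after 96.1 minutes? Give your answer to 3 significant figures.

482 mg

pelodone: 771 × (1/2)^(96.1/61.5) = 771 × (1/2)^1.5626 ≈ 261.01 mg.
ratodine: 302 × (1/2)^(96.1/212) = 302 × (1/2)^0.4533 ≈ 220.57 mg.
Total = 261.01 + 220.57 ≈ 481.59 mg.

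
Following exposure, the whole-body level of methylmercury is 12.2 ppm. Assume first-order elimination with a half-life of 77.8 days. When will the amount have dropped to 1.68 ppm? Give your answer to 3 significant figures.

Fraction remaining = 1.68/12.2 ≈ 0.1377.
n = log₂(12.2/1.68) = ln(7.2619)/ln 2 ≈ 2.8603 half-lives.
t = n × t½ = 2.8603 × 77.8 ≈ 222.54 days.

223 days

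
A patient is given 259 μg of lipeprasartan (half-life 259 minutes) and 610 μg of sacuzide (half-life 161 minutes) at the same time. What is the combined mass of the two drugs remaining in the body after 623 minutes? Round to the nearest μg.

91 μg

lipeprasartan: 259 × (1/2)^(623/259) = 259 × (1/2)^2.4054 ≈ 48.888 μg.
sacuzide: 610 × (1/2)^(623/161) = 610 × (1/2)^3.8696 ≈ 41.733 μg.
Total = 48.888 + 41.733 ≈ 90.62 μg.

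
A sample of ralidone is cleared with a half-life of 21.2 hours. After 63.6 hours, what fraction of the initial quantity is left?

0.125

n = 63.6/21.2 ≈ 3 half-lives.
Fraction remaining = (1/2)^3 ≈ 0.125.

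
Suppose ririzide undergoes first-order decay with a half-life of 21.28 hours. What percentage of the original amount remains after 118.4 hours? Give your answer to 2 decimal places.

2.11%

n = 118.4/21.28 ≈ 5.5639 half-lives.
Fraction remaining = (1/2)^5.5639 ≈ 0.02114, i.e. 2.114%.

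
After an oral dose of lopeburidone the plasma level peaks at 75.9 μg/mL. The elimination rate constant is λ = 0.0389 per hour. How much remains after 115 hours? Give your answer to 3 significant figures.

0.866 μg/mL

t½ = ln 2 / λ = 0.69315 / 0.0389 ≈ 17.819 hours.
Number of half-lives: n = 115/17.819 ≈ 6.4539.
Remaining = 75.9 × (1/2)^6.4539 = 75.9 × 0.011407 ≈ 0.86582 μg/mL.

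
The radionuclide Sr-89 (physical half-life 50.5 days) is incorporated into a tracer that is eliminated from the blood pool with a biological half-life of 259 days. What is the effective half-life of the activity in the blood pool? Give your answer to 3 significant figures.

1/t_eff = 1/t_phys + 1/t_biol = 1/50.5 + 1/259 = 0.023663 per day.
t_eff = 50.5 × 259 / (50.5 + 259) ≈ 42.26 days.

42.3 days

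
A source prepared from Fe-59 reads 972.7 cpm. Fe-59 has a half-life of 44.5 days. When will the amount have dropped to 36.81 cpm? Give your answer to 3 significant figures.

Fraction remaining = 36.81/972.7 ≈ 0.037843.
n = log₂(972.7/36.81) = ln(26.425)/ln 2 ≈ 4.7238 half-lives.
t = n × t½ = 4.7238 × 44.5 ≈ 210.21 days.

210 days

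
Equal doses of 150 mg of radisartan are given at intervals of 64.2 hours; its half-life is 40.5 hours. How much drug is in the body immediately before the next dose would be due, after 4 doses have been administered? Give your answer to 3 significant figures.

The 4 doses were given 256.8, 192.6, 128.4, 64.2 hours ago.
Total = 150·(1/2)^(256.8/40.5) + 150·(1/2)^(192.6/40.5) + 150·(1/2)^(128.4/40.5) + 150·(1/2)^(64.2/40.5)
      = 1.8507 + 5.553 + 16.662 + 49.992 ≈ 74.057 mg.

74.1 mg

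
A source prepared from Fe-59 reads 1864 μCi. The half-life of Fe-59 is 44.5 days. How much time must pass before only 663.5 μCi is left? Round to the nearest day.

Fraction remaining = 663.5/1864 ≈ 0.35595.
n = log₂(1864/663.5) = ln(2.8093)/ln 2 ≈ 1.4902 half-lives.
t = n × t½ = 1.4902 × 44.5 ≈ 66.315 days.

66 days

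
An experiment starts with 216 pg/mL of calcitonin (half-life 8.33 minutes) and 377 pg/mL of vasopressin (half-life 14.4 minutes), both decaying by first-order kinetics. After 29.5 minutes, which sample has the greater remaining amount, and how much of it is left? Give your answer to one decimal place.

vasopressin, 91.1 pg/mL

calcitonin: 216 × (1/2)^3.5414 ≈ 18.552 pg/mL.
vasopressin: 377 × (1/2)^2.0486 ≈ 91.127 pg/mL.
Vasopressin has more remaining, at ≈ 91.127 pg/mL.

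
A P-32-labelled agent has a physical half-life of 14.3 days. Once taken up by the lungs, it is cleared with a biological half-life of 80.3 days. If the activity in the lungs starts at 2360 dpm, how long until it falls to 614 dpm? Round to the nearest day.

24 days

1/t_eff = 1/t_phys + 1/t_biol = 1/14.3 + 1/80.3 = 0.082383 per day.
t_eff = 14.3 × 80.3 / (14.3 + 80.3) ≈ 12.138 days.
n = log₂(2360/614) ≈ 1.9425; t = 1.9425 × 12.138 ≈ 23.579 days.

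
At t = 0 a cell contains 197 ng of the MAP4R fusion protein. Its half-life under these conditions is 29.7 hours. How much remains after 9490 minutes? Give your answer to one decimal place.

4.9 ng

Convert the elapsed time: 9490 minutes = 158.167 hours.
Number of half-lives: n = 158.167/29.7 ≈ 5.3255.
Remaining = 197 × (1/2)^5.3255 = 197 × 0.024939 ≈ 4.9129 ng.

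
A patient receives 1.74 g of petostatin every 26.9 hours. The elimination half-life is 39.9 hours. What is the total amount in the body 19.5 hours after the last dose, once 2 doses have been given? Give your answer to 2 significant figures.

2.0 g

The 2 doses were given 46.4, 19.5 hours ago.
Total = 1.74·(1/2)^(46.4/39.9) + 1.74·(1/2)^(19.5/39.9)
      = 0.7771 + 1.24 ≈ 2.0171 g.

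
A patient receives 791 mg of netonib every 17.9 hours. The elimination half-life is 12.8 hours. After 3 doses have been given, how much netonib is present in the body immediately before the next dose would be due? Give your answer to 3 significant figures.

The 3 doses were given 53.7, 35.8, 17.9 hours ago.
Total = 791·(1/2)^(53.7/12.8) + 791·(1/2)^(35.8/12.8) + 791·(1/2)^(17.9/12.8)
      = 43.178 + 113.82 + 300.06 ≈ 457.06 mg.

457 mg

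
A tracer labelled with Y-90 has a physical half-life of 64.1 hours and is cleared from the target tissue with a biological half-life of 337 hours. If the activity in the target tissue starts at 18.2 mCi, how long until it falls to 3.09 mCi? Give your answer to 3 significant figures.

1/t_eff = 1/t_phys + 1/t_biol = 1/64.1 + 1/337 = 0.018568 per hour.
t_eff = 64.1 × 337 / (64.1 + 337) ≈ 53.856 hours.
n = log₂(18.2/3.09) ≈ 2.5583; t = 2.5583 × 53.856 ≈ 137.78 hours.

138 hours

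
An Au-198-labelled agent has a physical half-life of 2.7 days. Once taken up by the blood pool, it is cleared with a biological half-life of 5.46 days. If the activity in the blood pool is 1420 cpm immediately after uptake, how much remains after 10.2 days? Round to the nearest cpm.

28 cpm

1/t_eff = 1/t_phys + 1/t_biol = 1/2.7 + 1/5.46 = 0.55352 per day.
t_eff = 2.7 × 5.46 / (2.7 + 5.46) ≈ 1.8066 days.
Remaining = 1420 × (1/2)^(10.2/1.8066) = 1420 × (1/2)^5.6459 ≈ 28.36 cpm.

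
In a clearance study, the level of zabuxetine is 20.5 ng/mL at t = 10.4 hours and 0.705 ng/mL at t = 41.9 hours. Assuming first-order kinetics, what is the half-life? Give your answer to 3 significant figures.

6.48 hours

Over Δt = 41.9 − 10.4 = 31.5 hours, the level fell by a factor of 20.5/0.705 ≈ 29.078.
n = log₂(29.078) ≈ 4.8619 half-lives, so t½ = 31.5/4.8619 ≈ 6.479 hours.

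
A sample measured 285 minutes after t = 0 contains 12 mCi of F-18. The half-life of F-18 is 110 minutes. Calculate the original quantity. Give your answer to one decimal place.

72.3 mCi

Number of half-lives elapsed: n = 285/110 ≈ 2.5909.
A₀ = A × 2^n = 12 × 2^2.5909 = 12 × 6.0248 ≈ 72.297 mCi.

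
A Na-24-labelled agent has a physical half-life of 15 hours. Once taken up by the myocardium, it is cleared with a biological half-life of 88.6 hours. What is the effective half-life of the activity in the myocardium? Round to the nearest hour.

13 hours

1/t_eff = 1/t_phys + 1/t_biol = 1/15 + 1/88.6 = 0.077953 per hour.
t_eff = 15 × 88.6 / (15 + 88.6) ≈ 12.828 hours.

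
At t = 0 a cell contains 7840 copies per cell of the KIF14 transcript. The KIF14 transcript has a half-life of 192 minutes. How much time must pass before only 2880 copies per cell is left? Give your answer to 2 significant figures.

Fraction remaining = 2880/7840 ≈ 0.36735.
n = log₂(7840/2880) = ln(2.7222)/ln 2 ≈ 1.4448 half-lives.
t = n × t½ = 1.4448 × 192 ≈ 277.4 minutes.

280 minutes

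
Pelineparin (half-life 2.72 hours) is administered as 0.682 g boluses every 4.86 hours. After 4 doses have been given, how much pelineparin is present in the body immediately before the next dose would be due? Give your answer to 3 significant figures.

The 4 doses were given 19.44, 14.58, 9.72, 4.86 hours ago.
Total = 0.682·(1/2)^(19.44/2.72) + 0.682·(1/2)^(14.58/2.72) + 0.682·(1/2)^(9.72/2.72) + 0.682·(1/2)^(4.86/2.72)
      = 0.0048118 + 0.016603 + 0.057286 + 0.19766 ≈ 0.27636 g.

0.276 g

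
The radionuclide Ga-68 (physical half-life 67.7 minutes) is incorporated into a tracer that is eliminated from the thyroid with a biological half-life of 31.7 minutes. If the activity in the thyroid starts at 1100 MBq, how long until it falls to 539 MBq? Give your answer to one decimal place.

22.2 minutes

1/t_eff = 1/t_phys + 1/t_biol = 1/67.7 + 1/31.7 = 0.046317 per minute.
t_eff = 67.7 × 31.7 / (67.7 + 31.7) ≈ 21.59 minutes.
n = log₂(1100/539) ≈ 1.0291; t = 1.0291 × 21.59 ≈ 22.22 minutes.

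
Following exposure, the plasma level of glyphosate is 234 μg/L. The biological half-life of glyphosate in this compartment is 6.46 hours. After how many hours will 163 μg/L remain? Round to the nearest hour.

3 hours

Fraction remaining = 163/234 ≈ 0.69658.
n = log₂(234/163) = ln(1.4356)/ln 2 ≈ 0.52164 half-lives.
t = n × t½ = 0.52164 × 6.46 ≈ 3.3698 hours.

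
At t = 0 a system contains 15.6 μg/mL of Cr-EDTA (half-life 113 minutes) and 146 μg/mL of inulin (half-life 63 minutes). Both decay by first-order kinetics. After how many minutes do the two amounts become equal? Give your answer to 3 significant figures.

459 minutes

Set 15.6·(1/2)^(t/113) = 146·(1/2)^(t/63).
Taking log₂: log₂(15.6/146) = t·(1/113 − 1/63).
log₂(0.10685) = -3.2264; 1/113 − 1/63 = -0.0070235.
t = -3.2264 / -0.0070235 ≈ 459.37 minutes.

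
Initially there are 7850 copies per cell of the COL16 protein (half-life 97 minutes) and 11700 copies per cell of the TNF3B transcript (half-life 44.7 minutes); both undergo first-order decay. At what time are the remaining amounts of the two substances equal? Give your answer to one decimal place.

Set 7850·(1/2)^(t/97) = 11700·(1/2)^(t/44.7).
Taking log₂: log₂(7850/11700) = t·(1/97 − 1/44.7).
log₂(0.67094) = -0.57574; 1/97 − 1/44.7 = -0.012062.
t = -0.57574 / -0.012062 ≈ 47.732 minutes.

47.7 minutes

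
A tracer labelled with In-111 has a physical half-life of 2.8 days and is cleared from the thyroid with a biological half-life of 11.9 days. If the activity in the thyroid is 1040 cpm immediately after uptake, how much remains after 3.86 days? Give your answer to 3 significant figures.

1/t_eff = 1/t_phys + 1/t_biol = 1/2.8 + 1/11.9 = 0.44118 per day.
t_eff = 2.8 × 11.9 / (2.8 + 11.9) ≈ 2.2667 days.
Remaining = 1040 × (1/2)^(3.86/2.2667) = 1040 × (1/2)^1.7029 ≈ 319.45 cpm.

319 cpm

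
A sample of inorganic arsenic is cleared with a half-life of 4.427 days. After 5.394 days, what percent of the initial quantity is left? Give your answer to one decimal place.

43.0%

n = 5.394/4.427 ≈ 1.2184 half-lives.
Fraction remaining = (1/2)^1.2184 ≈ 0.42975, i.e. 42.975%.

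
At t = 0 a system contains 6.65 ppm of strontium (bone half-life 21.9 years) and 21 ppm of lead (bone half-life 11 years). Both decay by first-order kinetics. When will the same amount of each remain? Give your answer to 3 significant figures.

36.7 years

Set 6.65·(1/2)^(t/21.9) = 21·(1/2)^(t/11).
Taking log₂: log₂(6.65/21) = t·(1/21.9 − 1/11).
log₂(0.31667) = -1.659; 1/21.9 − 1/11 = -0.045247.
t = -1.659 / -0.045247 ≈ 36.665 years.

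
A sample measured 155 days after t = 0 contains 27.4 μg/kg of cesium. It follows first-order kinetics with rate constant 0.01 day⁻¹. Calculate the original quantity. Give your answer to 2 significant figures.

t½ = ln 2 / k = 0.69315 / 0.01 ≈ 69.315 days.
Number of half-lives elapsed: n = 155/69.315 ≈ 2.2362.
A₀ = A × 2^n = 27.4 × 2^2.2362 = 27.4 × 4.7115 ≈ 129.09 μg/kg.

130 μg/kg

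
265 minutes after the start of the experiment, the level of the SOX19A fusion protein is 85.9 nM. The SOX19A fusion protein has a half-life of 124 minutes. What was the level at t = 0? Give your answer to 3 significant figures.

Number of half-lives elapsed: n = 265/124 ≈ 2.1371.
A₀ = A × 2^n = 85.9 × 2^2.1371 = 85.9 × 4.3988 ≈ 377.85 nM.

378 nM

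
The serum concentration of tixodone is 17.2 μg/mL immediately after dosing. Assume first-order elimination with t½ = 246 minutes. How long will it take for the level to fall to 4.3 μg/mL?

4.3/17.2 = 1/4, so 2 half-lives have elapsed.
t = 2 × 246 = 492 minutes.

492 minutes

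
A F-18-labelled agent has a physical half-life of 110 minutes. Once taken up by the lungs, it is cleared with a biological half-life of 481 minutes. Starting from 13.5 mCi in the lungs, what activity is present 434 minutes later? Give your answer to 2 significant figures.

0.47 mCi

1/t_eff = 1/t_phys + 1/t_biol = 1/110 + 1/481 = 0.01117 per minute.
t_eff = 110 × 481 / (110 + 481) ≈ 89.526 minutes.
Remaining = 13.5 × (1/2)^(434/89.526) = 13.5 × (1/2)^4.8477 ≈ 0.46883 mCi.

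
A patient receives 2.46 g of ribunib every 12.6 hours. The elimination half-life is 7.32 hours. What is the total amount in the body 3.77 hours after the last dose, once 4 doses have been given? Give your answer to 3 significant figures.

2.45 g

The 4 doses were given 41.57, 28.97, 16.37, 3.77 hours ago.
Total = 2.46·(1/2)^(41.57/7.32) + 2.46·(1/2)^(28.97/7.32) + 2.46·(1/2)^(16.37/7.32) + 2.46·(1/2)^(3.77/7.32)
      = 0.048017 + 0.15833 + 0.52207 + 1.7215 ≈ 2.4499 g.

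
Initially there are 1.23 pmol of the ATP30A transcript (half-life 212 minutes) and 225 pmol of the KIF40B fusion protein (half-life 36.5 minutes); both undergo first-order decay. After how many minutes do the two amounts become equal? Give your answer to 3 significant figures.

Set 1.23·(1/2)^(t/212) = 225·(1/2)^(t/36.5).
Taking log₂: log₂(1.23/225) = t·(1/212 − 1/36.5).
log₂(0.0054667) = -7.5151; 1/212 − 1/36.5 = -0.02268.
t = -7.5151 / -0.02268 ≈ 331.35 minutes.

331 minutes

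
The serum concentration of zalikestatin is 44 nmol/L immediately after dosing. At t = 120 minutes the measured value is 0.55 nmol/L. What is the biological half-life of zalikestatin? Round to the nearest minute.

A/A₀ = 0.55/44 ≈ 0.0125.
n = log₂(80) ≈ 6.3219 half-lives elapsed in 120 minutes.
t½ = 120/6.3219 ≈ 18.982 minutes.

19 minutes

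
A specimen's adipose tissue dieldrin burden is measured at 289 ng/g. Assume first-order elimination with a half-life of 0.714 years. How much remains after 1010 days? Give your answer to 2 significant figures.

20 ng/g

Convert the elapsed time: 1010 days = 2.76712 years.
Number of half-lives: n = 2.76712/0.714 ≈ 3.8755.
Remaining = 289 × (1/2)^3.8755 = 289 × 0.068132 ≈ 19.69 ng/g.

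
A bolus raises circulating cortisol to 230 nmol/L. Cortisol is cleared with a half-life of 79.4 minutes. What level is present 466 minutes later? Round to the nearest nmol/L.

Number of half-lives: n = 466/79.4 ≈ 5.869.
Remaining = 230 × (1/2)^5.869 = 230 × 0.01711 ≈ 3.9353 nmol/L.

4 nmol/L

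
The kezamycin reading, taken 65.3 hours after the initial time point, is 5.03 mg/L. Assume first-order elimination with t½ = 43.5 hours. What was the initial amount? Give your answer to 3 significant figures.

Number of half-lives elapsed: n = 65.3/43.5 ≈ 1.5011.
A₀ = A × 2^n = 5.03 × 2^1.5011 = 5.03 × 2.8307 ≈ 14.238 mg/L.

14.2 mg/L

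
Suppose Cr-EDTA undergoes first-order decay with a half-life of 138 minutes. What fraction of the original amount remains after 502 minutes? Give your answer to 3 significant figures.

0.0803

n = 502/138 ≈ 3.6377 half-lives.
Fraction remaining = (1/2)^3.6377 ≈ 0.080343.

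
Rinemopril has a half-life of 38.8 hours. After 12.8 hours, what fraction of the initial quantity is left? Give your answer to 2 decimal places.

0.80

n = 12.8/38.8 ≈ 0.3299 half-lives.
Fraction remaining = (1/2)^0.3299 ≈ 0.79559.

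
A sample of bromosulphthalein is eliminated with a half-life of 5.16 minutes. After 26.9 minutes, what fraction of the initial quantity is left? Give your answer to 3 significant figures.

n = 26.9/5.16 ≈ 5.2132 half-lives.
Fraction remaining = (1/2)^5.2132 ≈ 0.026957.

0.0270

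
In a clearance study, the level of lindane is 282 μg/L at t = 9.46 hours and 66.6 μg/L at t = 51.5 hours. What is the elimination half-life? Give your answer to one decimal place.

Over Δt = 51.5 − 9.46 = 42.04 hours, the level fell by a factor of 282/66.6 ≈ 4.2342.
n = log₂(4.2342) ≈ 2.0821 half-lives, so t½ = 42.04/2.0821 ≈ 20.191 hours.

20.2 hours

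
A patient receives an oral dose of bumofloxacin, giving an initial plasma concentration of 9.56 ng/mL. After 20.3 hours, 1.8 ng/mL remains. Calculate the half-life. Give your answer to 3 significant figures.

8.43 hours

A/A₀ = 1.8/9.56 ≈ 0.18828.
n = log₂(5.3111) ≈ 2.409 half-lives elapsed in 20.3 hours.
t½ = 20.3/2.409 ≈ 8.4267 hours.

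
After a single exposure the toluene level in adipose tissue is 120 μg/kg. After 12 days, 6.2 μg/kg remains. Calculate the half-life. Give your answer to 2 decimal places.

2.81 days

A/A₀ = 6.2/120 ≈ 0.051667.
n = log₂(19.355) ≈ 4.2746 half-lives elapsed in 12 days.
t½ = 12/4.2746 ≈ 2.8073 days.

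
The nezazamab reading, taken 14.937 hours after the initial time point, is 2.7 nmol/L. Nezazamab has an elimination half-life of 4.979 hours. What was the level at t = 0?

21.6 nmol/L

Number of half-lives elapsed: n = 14.937/4.979 ≈ 3.
A₀ = A × 2^n = 2.7 × 2^3 = 2.7 × 8 ≈ 21.6 nmol/L.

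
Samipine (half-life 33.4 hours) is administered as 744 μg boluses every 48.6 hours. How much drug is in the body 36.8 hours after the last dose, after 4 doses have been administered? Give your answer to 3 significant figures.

536 μg

The 4 doses were given 182.6, 134, 85.4, 36.8 hours ago.
Total = 744·(1/2)^(182.6/33.4) + 744·(1/2)^(134/33.4) + 744·(1/2)^(85.4/33.4) + 744·(1/2)^(36.8/33.4)
      = 16.82 + 46.116 + 126.44 + 346.66 ≈ 536.03 μg.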